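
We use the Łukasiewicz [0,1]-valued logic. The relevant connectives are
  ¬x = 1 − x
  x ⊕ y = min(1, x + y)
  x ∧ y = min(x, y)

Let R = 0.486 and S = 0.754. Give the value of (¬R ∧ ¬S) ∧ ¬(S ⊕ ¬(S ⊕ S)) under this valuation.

0.246

¬R = 1 − 0.486 = 0.514
¬S = 1 − 0.754 = 0.246
¬R ∧ ¬S = min(0.514, 0.246) = 0.246
S ⊕ S = min(1, 0.754 + 0.754) = min(1, 1.508) = 1.000
¬(S ⊕ S) = 1 − 1.000 = 0.000
S ⊕ ¬(S ⊕ S) = min(1, 0.754 + 0.000) = min(1, 0.754) = 0.754
¬(S ⊕ ¬(S ⊕ S)) = 1 − 0.754 = 0.246
(¬R ∧ ¬S) ∧ ¬(S ⊕ ¬(S ⊕ S)) = min(0.246, 0.246) = 0.246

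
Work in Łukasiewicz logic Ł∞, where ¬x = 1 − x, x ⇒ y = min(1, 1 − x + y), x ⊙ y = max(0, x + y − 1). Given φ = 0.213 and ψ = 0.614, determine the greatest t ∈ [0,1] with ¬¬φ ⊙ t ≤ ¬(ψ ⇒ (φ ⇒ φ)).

0.787

¬φ = 1 − 0.213 = 0.787
¬¬φ = 1 − 0.787 = 0.213
So the left factor is ¬¬φ = 0.213.
φ ⇒ φ = min(1, 1 − 0.213 + 0.213) = min(1, 1.000) = 1.000
ψ ⇒ (φ ⇒ φ) = min(1, 1 − 0.614 + 1.000) = min(1, 1.386) = 1.000
¬(ψ ⇒ (φ ⇒ φ)) = 1 − 1.000 = 0.000
So the right-hand bound is ¬(ψ ⇒ (φ ⇒ φ)) = 0.000.
The residuum of the Łukasiewicz t-norm gives the supremum: min(1, 1 − 0.213 + 0.000).
1 − 0.213 + 0.000 = 0.787, so t = min(1, 0.787) = 0.787.
Check: 0.213 ⊙ 0.787 = max(0, 0.000) = 0.000 ≤ 0.000.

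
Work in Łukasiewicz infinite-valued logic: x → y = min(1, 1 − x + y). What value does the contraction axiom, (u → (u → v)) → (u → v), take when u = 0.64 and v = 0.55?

u → v = min(1, 1 − 0.64 + 0.55) = min(1, 0.91) = 0.91
u → (u → v) = min(1, 1 − 0.64 + 0.91) = min(1, 1.27) = 1.00
(u → (u → v)) → (u → v) = min(1, 1 − 1.00 + 0.91) = min(1, 0.91) = 0.91
(The value 0.91 < 1 shows this instance is not satisfied; fails in Ł∞ (the t-norm is not idempotent).)

0.91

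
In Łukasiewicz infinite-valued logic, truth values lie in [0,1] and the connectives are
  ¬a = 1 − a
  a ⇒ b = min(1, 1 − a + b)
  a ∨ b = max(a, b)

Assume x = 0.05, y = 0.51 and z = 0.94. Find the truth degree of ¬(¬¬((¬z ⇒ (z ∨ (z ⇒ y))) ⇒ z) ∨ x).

¬z = 1 − 0.94 = 0.06
z ⇒ y = min(1, 1 − 0.94 + 0.51) = min(1, 0.57) = 0.57
z ∨ (z ⇒ y) = max(0.94, 0.57) = 0.94
¬z ⇒ (z ∨ (z ⇒ y)) = min(1, 1 − 0.06 + 0.94) = min(1, 1.88) = 1.00
(¬z ⇒ (z ∨ (z ⇒ y))) ⇒ z = min(1, 1 − 1.00 + 0.94) = min(1, 0.94) = 0.94
¬((¬z ⇒ (z ∨ (z ⇒ y))) ⇒ z) = 1 − 0.94 = 0.06
¬¬((¬z ⇒ (z ∨ (z ⇒ y))) ⇒ z) = 1 − 0.06 = 0.94
¬¬((¬z ⇒ (z ∨ (z ⇒ y))) ⇒ z) ∨ x = max(0.94, 0.05) = 0.94
¬(¬¬((¬z ⇒ (z ∨ (z ⇒ y))) ⇒ z) ∨ x) = 1 − 0.94 = 0.06

0.06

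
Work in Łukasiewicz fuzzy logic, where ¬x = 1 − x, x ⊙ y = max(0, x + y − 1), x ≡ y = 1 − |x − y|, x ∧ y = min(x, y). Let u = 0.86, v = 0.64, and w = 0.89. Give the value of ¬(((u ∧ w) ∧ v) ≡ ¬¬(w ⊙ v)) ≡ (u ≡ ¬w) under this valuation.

0.86

u ∧ w = min(0.86, 0.89) = 0.86
(u ∧ w) ∧ v = min(0.86, 0.64) = 0.64
w ⊙ v = max(0, 0.89 + 0.64 − 1) = max(0, 0.53) = 0.53
¬(w ⊙ v) = 1 − 0.53 = 0.47
¬¬(w ⊙ v) = 1 − 0.47 = 0.53
((u ∧ w) ∧ v) ≡ ¬¬(w ⊙ v) = 1 − |0.64 − 0.53| = 1 − 0.11 = 0.89
¬(((u ∧ w) ∧ v) ≡ ¬¬(w ⊙ v)) = 1 − 0.89 = 0.11
¬w = 1 − 0.89 = 0.11
u ≡ ¬w = 1 − |0.86 − 0.11| = 1 − 0.75 = 0.25
¬(((u ∧ w) ∧ v) ≡ ¬¬(w ⊙ v)) ≡ (u ≡ ¬w) = 1 − |0.11 − 0.25| = 1 − 0.14 = 0.86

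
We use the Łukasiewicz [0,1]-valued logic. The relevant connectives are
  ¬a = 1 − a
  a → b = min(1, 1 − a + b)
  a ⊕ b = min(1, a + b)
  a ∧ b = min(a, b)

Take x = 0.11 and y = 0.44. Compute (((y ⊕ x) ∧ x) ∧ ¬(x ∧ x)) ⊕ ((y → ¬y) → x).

y ⊕ x = min(1, 0.44 + 0.11) = min(1, 0.55) = 0.55
(y ⊕ x) ∧ x = min(0.55, 0.11) = 0.11
x ∧ x = min(0.11, 0.11) = 0.11
¬(x ∧ x) = 1 − 0.11 = 0.89
((y ⊕ x) ∧ x) ∧ ¬(x ∧ x) = min(0.11, 0.89) = 0.11
¬y = 1 − 0.44 = 0.56
y → ¬y = min(1, 1 − 0.44 + 0.56) = min(1, 1.12) = 1.00
(y → ¬y) → x = min(1, 1 − 1.00 + 0.11) = min(1, 0.11) = 0.11
(((y ⊕ x) ∧ x) ∧ ¬(x ∧ x)) ⊕ ((y → ¬y) → x) = min(1, 0.11 + 0.11) = min(1, 0.22) = 0.22

0.22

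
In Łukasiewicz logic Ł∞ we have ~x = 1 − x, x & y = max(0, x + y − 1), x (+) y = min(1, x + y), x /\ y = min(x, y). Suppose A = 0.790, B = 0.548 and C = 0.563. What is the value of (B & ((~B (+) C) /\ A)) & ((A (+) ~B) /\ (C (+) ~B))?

0.338

~B = 1 − 0.548 = 0.452
~B (+) C = min(1, 0.452 + 0.563) = min(1, 1.015) = 1.000
(~B (+) C) /\ A = min(1.000, 0.790) = 0.790
B & ((~B (+) C) /\ A) = max(0, 0.548 + 0.790 − 1) = max(0, 0.338) = 0.338
A (+) ~B = min(1, 0.790 + 0.452) = min(1, 1.242) = 1.000
C (+) ~B = min(1, 0.563 + 0.452) = min(1, 1.015) = 1.000
(A (+) ~B) /\ (C (+) ~B) = min(1.000, 1.000) = 1.000
(B & ((~B (+) C) /\ A)) & ((A (+) ~B) /\ (C (+) ~B)) = max(0, 0.338 + 1.000 − 1) = max(0, 0.338) = 0.338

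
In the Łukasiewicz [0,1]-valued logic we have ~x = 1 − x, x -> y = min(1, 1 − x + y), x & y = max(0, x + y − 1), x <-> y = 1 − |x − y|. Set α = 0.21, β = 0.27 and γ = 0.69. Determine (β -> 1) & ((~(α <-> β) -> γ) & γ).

β -> 1 = min(1, 1 − 0.27 + 1.00) = min(1, 1.73) = 1.00
α <-> β = 1 − |0.21 − 0.27| = 1 − 0.06 = 0.94
~(α <-> β) = 1 − 0.94 = 0.06
~(α <-> β) -> γ = min(1, 1 − 0.06 + 0.69) = min(1, 1.63) = 1.00
(~(α <-> β) -> γ) & γ = max(0, 1.00 + 0.69 − 1) = max(0, 0.69) = 0.69
(β -> 1) & ((~(α <-> β) -> γ) & γ) = max(0, 1.00 + 0.69 − 1) = max(0, 0.69) = 0.69

0.69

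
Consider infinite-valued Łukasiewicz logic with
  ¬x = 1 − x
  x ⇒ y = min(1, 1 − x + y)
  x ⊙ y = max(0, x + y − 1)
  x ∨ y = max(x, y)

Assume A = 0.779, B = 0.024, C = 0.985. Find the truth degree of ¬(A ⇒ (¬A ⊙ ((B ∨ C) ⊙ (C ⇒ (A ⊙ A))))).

0.779

¬A = 1 − 0.779 = 0.221
B ∨ C = max(0.024, 0.985) = 0.985
A ⊙ A = max(0, 0.779 + 0.779 − 1) = max(0, 0.558) = 0.558
C ⇒ (A ⊙ A) = min(1, 1 − 0.985 + 0.558) = min(1, 0.573) = 0.573
(B ∨ C) ⊙ (C ⇒ (A ⊙ A)) = max(0, 0.985 + 0.573 − 1) = max(0, 0.558) = 0.558
¬A ⊙ ((B ∨ C) ⊙ (C ⇒ (A ⊙ A))) = max(0, 0.221 + 0.558 − 1) = max(0, -0.221) = 0.000
A ⇒ (¬A ⊙ ((B ∨ C) ⊙ (C ⇒ (A ⊙ A)))) = min(1, 1 − 0.779 + 0.000) = min(1, 0.221) = 0.221
¬(A ⇒ (¬A ⊙ ((B ∨ C) ⊙ (C ⇒ (A ⊙ A))))) = 1 − 0.221 = 0.779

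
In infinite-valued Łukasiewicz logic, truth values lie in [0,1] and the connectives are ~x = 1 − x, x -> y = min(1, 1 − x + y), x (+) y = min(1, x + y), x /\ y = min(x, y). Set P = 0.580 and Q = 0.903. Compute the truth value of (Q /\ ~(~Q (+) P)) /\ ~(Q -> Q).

~Q = 1 − 0.903 = 0.097
~Q (+) P = min(1, 0.097 + 0.580) = min(1, 0.677) = 0.677
~(~Q (+) P) = 1 − 0.677 = 0.323
Q /\ ~(~Q (+) P) = min(0.903, 0.323) = 0.323
Q -> Q = min(1, 1 − 0.903 + 0.903) = min(1, 1.000) = 1.000
~(Q -> Q) = 1 − 1.000 = 0.000
(Q /\ ~(~Q (+) P)) /\ ~(Q -> Q) = min(0.323, 0.000) = 0.000

0.000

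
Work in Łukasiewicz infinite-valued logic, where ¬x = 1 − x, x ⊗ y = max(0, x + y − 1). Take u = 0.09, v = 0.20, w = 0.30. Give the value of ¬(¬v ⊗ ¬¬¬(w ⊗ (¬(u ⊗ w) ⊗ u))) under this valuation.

0.20

¬v = 1 − 0.20 = 0.80
u ⊗ w = max(0, 0.09 + 0.30 − 1) = max(0, -0.61) = 0.00
¬(u ⊗ w) = 1 − 0.00 = 1.00
¬(u ⊗ w) ⊗ u = max(0, 1.00 + 0.09 − 1) = max(0, 0.09) = 0.09
w ⊗ (¬(u ⊗ w) ⊗ u) = max(0, 0.30 + 0.09 − 1) = max(0, -0.61) = 0.00
¬(w ⊗ (¬(u ⊗ w) ⊗ u)) = 1 − 0.00 = 1.00
¬¬(w ⊗ (¬(u ⊗ w) ⊗ u)) = 1 − 1.00 = 0.00
¬¬¬(w ⊗ (¬(u ⊗ w) ⊗ u)) = 1 − 0.00 = 1.00
¬v ⊗ ¬¬¬(w ⊗ (¬(u ⊗ w) ⊗ u)) = max(0, 0.80 + 1.00 − 1) = max(0, 0.80) = 0.80
¬(¬v ⊗ ¬¬¬(w ⊗ (¬(u ⊗ w) ⊗ u))) = 1 − 0.80 = 0.20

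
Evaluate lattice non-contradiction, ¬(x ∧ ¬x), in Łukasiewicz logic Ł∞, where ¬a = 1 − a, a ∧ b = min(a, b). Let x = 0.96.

¬x = 1 − 0.96 = 0.04
x ∧ ¬x = min(0.96, 0.04) = 0.04
¬(x ∧ ¬x) = 1 − 0.04 = 0.96
(The value 0.96 < 1 shows this instance is not satisfied; not a Ł∞-tautology — its value is 1 − min(a, 1−a).)

0.96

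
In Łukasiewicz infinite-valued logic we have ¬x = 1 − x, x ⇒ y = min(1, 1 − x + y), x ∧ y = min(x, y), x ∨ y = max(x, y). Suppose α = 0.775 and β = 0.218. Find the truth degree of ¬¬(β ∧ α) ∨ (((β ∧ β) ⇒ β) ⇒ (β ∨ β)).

β ∧ α = min(0.218, 0.775) = 0.218
¬(β ∧ α) = 1 − 0.218 = 0.782
¬¬(β ∧ α) = 1 − 0.782 = 0.218
β ∧ β = min(0.218, 0.218) = 0.218
(β ∧ β) ⇒ β = min(1, 1 − 0.218 + 0.218) = min(1, 1.000) = 1.000
β ∨ β = max(0.218, 0.218) = 0.218
((β ∧ β) ⇒ β) ⇒ (β ∨ β) = min(1, 1 − 1.000 + 0.218) = min(1, 0.218) = 0.218
¬¬(β ∧ α) ∨ (((β ∧ β) ⇒ β) ⇒ (β ∨ β)) = max(0.218, 0.218) = 0.218

0.218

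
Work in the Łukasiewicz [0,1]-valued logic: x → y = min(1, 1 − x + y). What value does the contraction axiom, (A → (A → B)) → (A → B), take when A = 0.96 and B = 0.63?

A → B = min(1, 1 − 0.96 + 0.63) = min(1, 0.67) = 0.67
A → (A → B) = min(1, 1 − 0.96 + 0.67) = min(1, 0.71) = 0.71
(A → (A → B)) → (A → B) = min(1, 1 − 0.71 + 0.67) = min(1, 0.96) = 0.96
(The value 0.96 < 1 shows this instance is not satisfied; fails in Ł∞ (the t-norm is not idempotent).)

0.96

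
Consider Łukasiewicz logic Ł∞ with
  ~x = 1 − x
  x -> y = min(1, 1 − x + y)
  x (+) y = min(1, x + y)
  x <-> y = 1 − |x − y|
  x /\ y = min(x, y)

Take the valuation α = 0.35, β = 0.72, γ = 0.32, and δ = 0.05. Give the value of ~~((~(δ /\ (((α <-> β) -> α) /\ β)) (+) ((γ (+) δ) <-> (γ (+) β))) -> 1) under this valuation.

α <-> β = 1 − |0.35 − 0.72| = 1 − 0.37 = 0.63
(α <-> β) -> α = min(1, 1 − 0.63 + 0.35) = min(1, 0.72) = 0.72
((α <-> β) -> α) /\ β = min(0.72, 0.72) = 0.72
δ /\ (((α <-> β) -> α) /\ β) = min(0.05, 0.72) = 0.05
~(δ /\ (((α <-> β) -> α) /\ β)) = 1 − 0.05 = 0.95
γ (+) δ = min(1, 0.32 + 0.05) = min(1, 0.37) = 0.37
γ (+) β = min(1, 0.32 + 0.72) = min(1, 1.04) = 1.00
(γ (+) δ) <-> (γ (+) β) = 1 − |0.37 − 1.00| = 1 − 0.63 = 0.37
~(δ /\ (((α <-> β) -> α) /\ β)) (+) ((γ (+) δ) <-> (γ (+) β)) = min(1, 0.95 + 0.37) = min(1, 1.32) = 1.00
(~(δ /\ (((α <-> β) -> α) /\ β)) (+) ((γ (+) δ) <-> (γ (+) β))) -> 1 = min(1, 1 − 1.00 + 1.00) = min(1, 1.00) = 1.00
~((~(δ /\ (((α <-> β) -> α) /\ β)) (+) ((γ (+) δ) <-> (γ (+) β))) -> 1) = 1 − 1.00 = 0.00
~~((~(δ /\ (((α <-> β) -> α) /\ β)) (+) ((γ (+) δ) <-> (γ (+) β))) -> 1) = 1 − 0.00 = 1.00

1.00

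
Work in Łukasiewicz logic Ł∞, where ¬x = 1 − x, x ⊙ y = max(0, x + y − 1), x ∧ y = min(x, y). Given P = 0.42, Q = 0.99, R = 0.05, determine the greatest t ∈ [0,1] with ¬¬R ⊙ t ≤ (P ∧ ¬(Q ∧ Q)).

¬R = 1 − 0.05 = 0.95
¬¬R = 1 − 0.95 = 0.05
So the left factor is ¬¬R = 0.05.
Q ∧ Q = min(0.99, 0.99) = 0.99
¬(Q ∧ Q) = 1 − 0.99 = 0.01
P ∧ ¬(Q ∧ Q) = min(0.42, 0.01) = 0.01
So the right-hand bound is P ∧ ¬(Q ∧ Q) = 0.01.
The residuum of the Łukasiewicz t-norm gives the supremum: min(1, 1 − 0.05 + 0.01).
1 − 0.05 + 0.01 = 0.96, so t = min(1, 0.96) = 0.96.
Check: 0.05 ⊙ 0.96 = max(0, 0.01) = 0.01 ≤ 0.01.

0.96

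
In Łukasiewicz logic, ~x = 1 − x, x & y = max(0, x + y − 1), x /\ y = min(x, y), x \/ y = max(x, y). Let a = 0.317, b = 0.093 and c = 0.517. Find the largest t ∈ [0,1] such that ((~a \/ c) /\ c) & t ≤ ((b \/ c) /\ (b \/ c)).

1.000

~a = 1 − 0.317 = 0.683
~a \/ c = max(0.683, 0.517) = 0.683
(~a \/ c) /\ c = min(0.683, 0.517) = 0.517
So the left factor is (~a \/ c) /\ c = 0.517.
b \/ c = max(0.093, 0.517) = 0.517
(b \/ c) /\ (b \/ c) = min(0.517, 0.517) = 0.517
So the right-hand bound is (b \/ c) /\ (b \/ c) = 0.517.
The residuum of the Łukasiewicz t-norm gives the supremum: min(1, 1 − 0.517 + 0.517).
1 − 0.517 + 0.517 = 1.000, so t = min(1, 1.000) = 1.000.
Check: 0.517 & 1.000 = max(0, 0.517) = 0.517 ≤ 0.517.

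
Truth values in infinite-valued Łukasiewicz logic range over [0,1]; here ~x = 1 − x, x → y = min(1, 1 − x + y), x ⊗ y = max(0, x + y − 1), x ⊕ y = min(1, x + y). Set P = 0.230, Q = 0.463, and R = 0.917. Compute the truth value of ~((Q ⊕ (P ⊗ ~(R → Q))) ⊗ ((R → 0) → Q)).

0.537

R → Q = min(1, 1 − 0.917 + 0.463) = min(1, 0.546) = 0.546
~(R → Q) = 1 − 0.546 = 0.454
P ⊗ ~(R → Q) = max(0, 0.230 + 0.454 − 1) = max(0, -0.316) = 0.000
Q ⊕ (P ⊗ ~(R → Q)) = min(1, 0.463 + 0.000) = min(1, 0.463) = 0.463
R → 0 = min(1, 1 − 0.917 + 0.000) = min(1, 0.083) = 0.083
(R → 0) → Q = min(1, 1 − 0.083 + 0.463) = min(1, 1.380) = 1.000
(Q ⊕ (P ⊗ ~(R → Q))) ⊗ ((R → 0) → Q) = max(0, 0.463 + 1.000 − 1) = max(0, 0.463) = 0.463
~((Q ⊕ (P ⊗ ~(R → Q))) ⊗ ((R → 0) → Q)) = 1 − 0.463 = 0.537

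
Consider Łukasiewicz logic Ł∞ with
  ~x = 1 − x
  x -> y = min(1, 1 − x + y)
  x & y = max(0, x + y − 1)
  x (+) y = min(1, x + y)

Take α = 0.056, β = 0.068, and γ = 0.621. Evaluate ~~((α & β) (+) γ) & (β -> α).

0.609

α & β = max(0, 0.056 + 0.068 − 1) = max(0, -0.876) = 0.000
(α & β) (+) γ = min(1, 0.000 + 0.621) = min(1, 0.621) = 0.621
~((α & β) (+) γ) = 1 − 0.621 = 0.379
~~((α & β) (+) γ) = 1 − 0.379 = 0.621
β -> α = min(1, 1 − 0.068 + 0.056) = min(1, 0.988) = 0.988
~~((α & β) (+) γ) & (β -> α) = max(0, 0.621 + 0.988 − 1) = max(0, 0.609) = 0.609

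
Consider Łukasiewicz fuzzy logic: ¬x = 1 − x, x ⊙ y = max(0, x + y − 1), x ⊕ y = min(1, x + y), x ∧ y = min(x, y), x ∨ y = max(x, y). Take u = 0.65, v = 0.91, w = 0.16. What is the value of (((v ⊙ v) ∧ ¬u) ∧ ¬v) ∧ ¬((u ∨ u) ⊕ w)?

v ⊙ v = max(0, 0.91 + 0.91 − 1) = max(0, 0.82) = 0.82
¬u = 1 − 0.65 = 0.35
(v ⊙ v) ∧ ¬u = min(0.82, 0.35) = 0.35
¬v = 1 − 0.91 = 0.09
((v ⊙ v) ∧ ¬u) ∧ ¬v = min(0.35, 0.09) = 0.09
u ∨ u = max(0.65, 0.65) = 0.65
(u ∨ u) ⊕ w = min(1, 0.65 + 0.16) = min(1, 0.81) = 0.81
¬((u ∨ u) ⊕ w) = 1 − 0.81 = 0.19
(((v ⊙ v) ∧ ¬u) ∧ ¬v) ∧ ¬((u ∨ u) ⊕ w) = min(0.09, 0.19) = 0.09

0.09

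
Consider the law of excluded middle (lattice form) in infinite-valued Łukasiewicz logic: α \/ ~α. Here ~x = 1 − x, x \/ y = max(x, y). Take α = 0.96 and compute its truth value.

~α = 1 − 0.96 = 0.04
α \/ ~α = max(0.96, 0.04) = 0.96
(The value 0.96 < 1 shows this instance is not satisfied; not a Ł∞-tautology — its value is max(a, 1−a).)

0.96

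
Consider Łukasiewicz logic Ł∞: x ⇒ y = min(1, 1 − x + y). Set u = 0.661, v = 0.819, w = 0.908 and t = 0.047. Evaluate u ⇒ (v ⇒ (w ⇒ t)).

w ⇒ t = min(1, 1 − 0.908 + 0.047) = min(1, 0.139) = 0.139
v ⇒ (w ⇒ t) = min(1, 1 − 0.819 + 0.139) = min(1, 0.320) = 0.320
u ⇒ (v ⇒ (w ⇒ t)) = min(1, 1 − 0.661 + 0.320) = min(1, 0.659) = 0.659

0.659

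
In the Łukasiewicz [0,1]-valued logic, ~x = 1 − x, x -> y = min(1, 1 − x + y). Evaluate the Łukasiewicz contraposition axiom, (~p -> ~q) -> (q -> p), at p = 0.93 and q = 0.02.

~p = 1 − 0.93 = 0.07
~q = 1 − 0.02 = 0.98
~p -> ~q = min(1, 1 − 0.07 + 0.98) = min(1, 1.91) = 1.00
q -> p = min(1, 1 − 0.02 + 0.93) = min(1, 1.91) = 1.00
(~p -> ~q) -> (q -> p) = min(1, 1 − 1.00 + 1.00) = min(1, 1.00) = 1.00
(As expected: an axiom of Ł∞, always 1.)

1.00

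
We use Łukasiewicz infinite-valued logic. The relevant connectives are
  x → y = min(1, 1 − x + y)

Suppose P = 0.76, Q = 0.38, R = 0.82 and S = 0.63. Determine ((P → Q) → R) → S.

0.63

P → Q = min(1, 1 − 0.76 + 0.38) = min(1, 0.62) = 0.62
(P → Q) → R = min(1, 1 − 0.62 + 0.82) = min(1, 1.20) = 1.00
((P → Q) → R) → S = min(1, 1 − 1.00 + 0.63) = min(1, 0.63) = 0.63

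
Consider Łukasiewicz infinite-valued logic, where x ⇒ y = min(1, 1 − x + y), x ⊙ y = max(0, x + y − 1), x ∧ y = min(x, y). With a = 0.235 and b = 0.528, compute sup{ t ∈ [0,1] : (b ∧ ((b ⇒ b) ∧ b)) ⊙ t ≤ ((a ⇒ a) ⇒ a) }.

b ⇒ b = min(1, 1 − 0.528 + 0.528) = min(1, 1.000) = 1.000
(b ⇒ b) ∧ b = min(1.000, 0.528) = 0.528
b ∧ ((b ⇒ b) ∧ b) = min(0.528, 0.528) = 0.528
So the left factor is b ∧ ((b ⇒ b) ∧ b) = 0.528.
a ⇒ a = min(1, 1 − 0.235 + 0.235) = min(1, 1.000) = 1.000
(a ⇒ a) ⇒ a = min(1, 1 − 1.000 + 0.235) = min(1, 0.235) = 0.235
So the right-hand bound is (a ⇒ a) ⇒ a = 0.235.
The residuum of the Łukasiewicz t-norm gives the supremum: min(1, 1 − 0.528 + 0.235).
1 − 0.528 + 0.235 = 0.707, so t = min(1, 0.707) = 0.707.
Check: 0.528 ⊙ 0.707 = max(0, 0.235) = 0.235 ≤ 0.235.

0.707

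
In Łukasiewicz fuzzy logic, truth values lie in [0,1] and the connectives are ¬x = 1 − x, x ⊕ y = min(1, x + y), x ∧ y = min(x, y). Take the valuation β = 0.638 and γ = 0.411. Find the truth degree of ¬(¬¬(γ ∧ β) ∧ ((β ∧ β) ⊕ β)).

0.589

γ ∧ β = min(0.411, 0.638) = 0.411
¬(γ ∧ β) = 1 − 0.411 = 0.589
¬¬(γ ∧ β) = 1 − 0.589 = 0.411
β ∧ β = min(0.638, 0.638) = 0.638
(β ∧ β) ⊕ β = min(1, 0.638 + 0.638) = min(1, 1.276) = 1.000
¬¬(γ ∧ β) ∧ ((β ∧ β) ⊕ β) = min(0.411, 1.000) = 0.411
¬(¬¬(γ ∧ β) ∧ ((β ∧ β) ⊕ β)) = 1 − 0.411 = 0.589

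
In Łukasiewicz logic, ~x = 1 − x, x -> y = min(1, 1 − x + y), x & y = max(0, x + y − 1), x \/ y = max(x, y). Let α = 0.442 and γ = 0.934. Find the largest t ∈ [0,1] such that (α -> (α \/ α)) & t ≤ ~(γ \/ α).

0.066

α \/ α = max(0.442, 0.442) = 0.442
α -> (α \/ α) = min(1, 1 − 0.442 + 0.442) = min(1, 1.000) = 1.000
So the left factor is α -> (α \/ α) = 1.000.
γ \/ α = max(0.934, 0.442) = 0.934
~(γ \/ α) = 1 − 0.934 = 0.066
So the right-hand bound is ~(γ \/ α) = 0.066.
The residuum of the Łukasiewicz t-norm gives the supremum: min(1, 1 − 1.000 + 0.066).
1 − 1.000 + 0.066 = 0.066, so t = min(1, 0.066) = 0.066.
Check: 1.000 & 0.066 = max(0, 0.066) = 0.066 ≤ 0.066.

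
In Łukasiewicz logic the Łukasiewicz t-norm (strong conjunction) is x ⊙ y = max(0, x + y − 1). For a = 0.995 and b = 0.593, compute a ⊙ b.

a ⊙ b = max(0, 0.995 + 0.593 − 1) = max(0, 0.588) = 0.588
For comparison, the Gödel (minimum) t-norm min(x, y) would give 0.593.

0.588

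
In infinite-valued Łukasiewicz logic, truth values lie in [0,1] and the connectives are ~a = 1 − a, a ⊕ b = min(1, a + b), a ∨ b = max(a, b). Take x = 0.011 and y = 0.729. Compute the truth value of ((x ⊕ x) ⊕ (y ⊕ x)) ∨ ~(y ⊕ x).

0.762

x ⊕ x = min(1, 0.011 + 0.011) = min(1, 0.022) = 0.022
y ⊕ x = min(1, 0.729 + 0.011) = min(1, 0.740) = 0.740
(x ⊕ x) ⊕ (y ⊕ x) = min(1, 0.022 + 0.740) = min(1, 0.762) = 0.762
~(y ⊕ x) = 1 − 0.740 = 0.260
((x ⊕ x) ⊕ (y ⊕ x)) ∨ ~(y ⊕ x) = max(0.762, 0.260) = 0.762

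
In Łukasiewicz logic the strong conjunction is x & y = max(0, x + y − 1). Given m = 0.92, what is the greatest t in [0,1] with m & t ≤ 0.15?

The residuum of the Łukasiewicz t-norm gives the supremum: min(1, 1 − 0.92 + 0.15).
1 − 0.92 + 0.15 = 0.23, so t = min(1, 0.23) = 0.23.
Check: 0.92 & 0.23 = max(0, 0.15) = 0.15 ≤ 0.15.

0.23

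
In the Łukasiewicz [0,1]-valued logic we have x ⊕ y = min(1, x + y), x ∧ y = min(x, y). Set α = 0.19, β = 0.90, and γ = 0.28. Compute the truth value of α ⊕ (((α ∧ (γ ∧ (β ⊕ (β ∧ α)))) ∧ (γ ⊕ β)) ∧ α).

β ∧ α = min(0.90, 0.19) = 0.19
β ⊕ (β ∧ α) = min(1, 0.90 + 0.19) = min(1, 1.09) = 1.00
γ ∧ (β ⊕ (β ∧ α)) = min(0.28, 1.00) = 0.28
α ∧ (γ ∧ (β ⊕ (β ∧ α))) = min(0.19, 0.28) = 0.19
γ ⊕ β = min(1, 0.28 + 0.90) = min(1, 1.18) = 1.00
(α ∧ (γ ∧ (β ⊕ (β ∧ α)))) ∧ (γ ⊕ β) = min(0.19, 1.00) = 0.19
((α ∧ (γ ∧ (β ⊕ (β ∧ α)))) ∧ (γ ⊕ β)) ∧ α = min(0.19, 0.19) = 0.19
α ⊕ (((α ∧ (γ ∧ (β ⊕ (β ∧ α)))) ∧ (γ ⊕ β)) ∧ α) = min(1, 0.19 + 0.19) = min(1, 0.38) = 0.38

0.38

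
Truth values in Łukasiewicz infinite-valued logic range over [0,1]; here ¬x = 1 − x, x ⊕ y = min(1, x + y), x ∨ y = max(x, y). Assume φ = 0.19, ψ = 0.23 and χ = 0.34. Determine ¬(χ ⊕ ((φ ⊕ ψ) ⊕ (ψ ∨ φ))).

φ ⊕ ψ = min(1, 0.19 + 0.23) = min(1, 0.42) = 0.42
ψ ∨ φ = max(0.23, 0.19) = 0.23
(φ ⊕ ψ) ⊕ (ψ ∨ φ) = min(1, 0.42 + 0.23) = min(1, 0.65) = 0.65
χ ⊕ ((φ ⊕ ψ) ⊕ (ψ ∨ φ)) = min(1, 0.34 + 0.65) = min(1, 0.99) = 0.99
¬(χ ⊕ ((φ ⊕ ψ) ⊕ (ψ ∨ φ))) = 1 − 0.99 = 0.01

0.01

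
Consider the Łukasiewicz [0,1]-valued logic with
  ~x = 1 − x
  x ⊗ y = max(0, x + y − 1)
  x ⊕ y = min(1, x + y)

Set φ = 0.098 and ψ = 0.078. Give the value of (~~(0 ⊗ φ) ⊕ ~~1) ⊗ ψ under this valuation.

0 ⊗ φ = max(0, 0.000 + 0.098 − 1) = max(0, -0.902) = 0.000
~(0 ⊗ φ) = 1 − 0.000 = 1.000
~~(0 ⊗ φ) = 1 − 1.000 = 0.000
~1 = 1 − 1.000 = 0.000
~~1 = 1 − 0.000 = 1.000
~~(0 ⊗ φ) ⊕ ~~1 = min(1, 0.000 + 1.000) = min(1, 1.000) = 1.000
(~~(0 ⊗ φ) ⊕ ~~1) ⊗ ψ = max(0, 1.000 + 0.078 − 1) = max(0, 0.078) = 0.078

0.078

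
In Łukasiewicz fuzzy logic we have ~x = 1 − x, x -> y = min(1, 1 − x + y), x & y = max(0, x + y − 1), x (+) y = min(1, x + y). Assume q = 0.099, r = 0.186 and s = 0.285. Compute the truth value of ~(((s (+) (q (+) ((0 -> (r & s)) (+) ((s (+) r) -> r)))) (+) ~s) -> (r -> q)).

0.087

r & s = max(0, 0.186 + 0.285 − 1) = max(0, -0.529) = 0.000
0 -> (r & s) = min(1, 1 − 0.000 + 0.000) = min(1, 1.000) = 1.000
s (+) r = min(1, 0.285 + 0.186) = min(1, 0.471) = 0.471
(s (+) r) -> r = min(1, 1 − 0.471 + 0.186) = min(1, 0.715) = 0.715
(0 -> (r & s)) (+) ((s (+) r) -> r) = min(1, 1.000 + 0.715) = min(1, 1.715) = 1.000
q (+) ((0 -> (r & s)) (+) ((s (+) r) -> r)) = min(1, 0.099 + 1.000) = min(1, 1.099) = 1.000
s (+) (q (+) ((0 -> (r & s)) (+) ((s (+) r) -> r))) = min(1, 0.285 + 1.000) = min(1, 1.285) = 1.000
~s = 1 − 0.285 = 0.715
(s (+) (q (+) ((0 -> (r & s)) (+) ((s (+) r) -> r)))) (+) ~s = min(1, 1.000 + 0.715) = min(1, 1.715) = 1.000
r -> q = min(1, 1 − 0.186 + 0.099) = min(1, 0.913) = 0.913
((s (+) (q (+) ((0 -> (r & s)) (+) ((s (+) r) -> r)))) (+) ~s) -> (r -> q) = min(1, 1 − 1.000 + 0.913) = min(1, 0.913) = 0.913
~(((s (+) (q (+) ((0 -> (r & s)) (+) ((s (+) r) -> r)))) (+) ~s) -> (r -> q)) = 1 − 0.913 = 0.087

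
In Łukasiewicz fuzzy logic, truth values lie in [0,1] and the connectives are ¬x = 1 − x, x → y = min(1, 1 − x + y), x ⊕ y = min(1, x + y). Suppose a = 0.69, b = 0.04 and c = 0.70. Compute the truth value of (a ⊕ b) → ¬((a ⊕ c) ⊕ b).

a ⊕ b = min(1, 0.69 + 0.04) = min(1, 0.73) = 0.73
a ⊕ c = min(1, 0.69 + 0.70) = min(1, 1.39) = 1.00
(a ⊕ c) ⊕ b = min(1, 1.00 + 0.04) = min(1, 1.04) = 1.00
¬((a ⊕ c) ⊕ b) = 1 − 1.00 = 0.00
(a ⊕ b) → ¬((a ⊕ c) ⊕ b) = min(1, 1 − 0.73 + 0.00) = min(1, 0.27) = 0.27

0.27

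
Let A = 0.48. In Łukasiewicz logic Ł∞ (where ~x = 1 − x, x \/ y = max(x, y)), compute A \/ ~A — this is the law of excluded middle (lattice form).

0.52

~A = 1 − 0.48 = 0.52
A \/ ~A = max(0.48, 0.52) = 0.52
(The value 0.52 < 1 shows this instance is not satisfied; not a Ł∞-tautology — its value is max(a, 1−a).)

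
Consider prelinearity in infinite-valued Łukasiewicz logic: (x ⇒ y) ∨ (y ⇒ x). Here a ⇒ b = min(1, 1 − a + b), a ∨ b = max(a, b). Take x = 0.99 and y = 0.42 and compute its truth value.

1.00

x ⇒ y = min(1, 1 − 0.99 + 0.42) = min(1, 0.43) = 0.43
y ⇒ x = min(1, 1 − 0.42 + 0.99) = min(1, 1.57) = 1.00
(x ⇒ y) ∨ (y ⇒ x) = max(0.43, 1.00) = 1.00
(As expected: a Ł∞-tautology — holds in every MV-chain.)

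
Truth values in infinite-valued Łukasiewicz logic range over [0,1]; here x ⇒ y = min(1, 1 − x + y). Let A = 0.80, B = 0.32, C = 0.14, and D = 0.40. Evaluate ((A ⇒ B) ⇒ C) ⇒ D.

0.78

A ⇒ B = min(1, 1 − 0.80 + 0.32) = min(1, 0.52) = 0.52
(A ⇒ B) ⇒ C = min(1, 1 − 0.52 + 0.14) = min(1, 0.62) = 0.62
((A ⇒ B) ⇒ C) ⇒ D = min(1, 1 − 0.62 + 0.40) = min(1, 0.78) = 0.78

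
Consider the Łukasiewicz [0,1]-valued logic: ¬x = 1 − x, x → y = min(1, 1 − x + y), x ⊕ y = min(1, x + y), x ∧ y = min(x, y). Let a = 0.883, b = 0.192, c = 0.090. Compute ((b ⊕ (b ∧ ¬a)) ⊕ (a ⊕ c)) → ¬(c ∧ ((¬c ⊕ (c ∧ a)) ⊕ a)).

¬a = 1 − 0.883 = 0.117
b ∧ ¬a = min(0.192, 0.117) = 0.117
b ⊕ (b ∧ ¬a) = min(1, 0.192 + 0.117) = min(1, 0.309) = 0.309
a ⊕ c = min(1, 0.883 + 0.090) = min(1, 0.973) = 0.973
(b ⊕ (b ∧ ¬a)) ⊕ (a ⊕ c) = min(1, 0.309 + 0.973) = min(1, 1.282) = 1.000
¬c = 1 − 0.090 = 0.910
c ∧ a = min(0.090, 0.883) = 0.090
¬c ⊕ (c ∧ a) = min(1, 0.910 + 0.090) = min(1, 1.000) = 1.000
(¬c ⊕ (c ∧ a)) ⊕ a = min(1, 1.000 + 0.883) = min(1, 1.883) = 1.000
c ∧ ((¬c ⊕ (c ∧ a)) ⊕ a) = min(0.090, 1.000) = 0.090
¬(c ∧ ((¬c ⊕ (c ∧ a)) ⊕ a)) = 1 − 0.090 = 0.910
((b ⊕ (b ∧ ¬a)) ⊕ (a ⊕ c)) → ¬(c ∧ ((¬c ⊕ (c ∧ a)) ⊕ a)) = min(1, 1 − 1.000 + 0.910) = min(1, 0.910) = 0.910

0.910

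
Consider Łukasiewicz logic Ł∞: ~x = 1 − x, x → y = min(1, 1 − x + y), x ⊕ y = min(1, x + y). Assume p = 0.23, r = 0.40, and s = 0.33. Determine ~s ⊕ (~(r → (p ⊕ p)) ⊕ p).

0.90

~s = 1 − 0.33 = 0.67
p ⊕ p = min(1, 0.23 + 0.23) = min(1, 0.46) = 0.46
r → (p ⊕ p) = min(1, 1 − 0.40 + 0.46) = min(1, 1.06) = 1.00
~(r → (p ⊕ p)) = 1 − 1.00 = 0.00
~(r → (p ⊕ p)) ⊕ p = min(1, 0.00 + 0.23) = min(1, 0.23) = 0.23
~s ⊕ (~(r → (p ⊕ p)) ⊕ p) = min(1, 0.67 + 0.23) = min(1, 0.90) = 0.90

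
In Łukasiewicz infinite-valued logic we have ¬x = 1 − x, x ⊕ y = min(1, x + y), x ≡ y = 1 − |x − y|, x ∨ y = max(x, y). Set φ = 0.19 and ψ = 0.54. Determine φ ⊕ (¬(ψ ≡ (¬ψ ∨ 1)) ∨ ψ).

¬ψ = 1 − 0.54 = 0.46
¬ψ ∨ 1 = max(0.46, 1.00) = 1.00
ψ ≡ (¬ψ ∨ 1) = 1 − |0.54 − 1.00| = 1 − 0.46 = 0.54
¬(ψ ≡ (¬ψ ∨ 1)) = 1 − 0.54 = 0.46
¬(ψ ≡ (¬ψ ∨ 1)) ∨ ψ = max(0.46, 0.54) = 0.54
φ ⊕ (¬(ψ ≡ (¬ψ ∨ 1)) ∨ ψ) = min(1, 0.19 + 0.54) = min(1, 0.73) = 0.73

0.73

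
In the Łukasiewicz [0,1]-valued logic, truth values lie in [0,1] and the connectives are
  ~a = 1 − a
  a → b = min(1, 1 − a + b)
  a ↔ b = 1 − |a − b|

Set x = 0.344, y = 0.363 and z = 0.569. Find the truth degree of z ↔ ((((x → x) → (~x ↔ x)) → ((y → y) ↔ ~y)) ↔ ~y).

x → x = min(1, 1 − 0.344 + 0.344) = min(1, 1.000) = 1.000
~x = 1 − 0.344 = 0.656
~x ↔ x = 1 − |0.656 − 0.344| = 1 − 0.312 = 0.688
(x → x) → (~x ↔ x) = min(1, 1 − 1.000 + 0.688) = min(1, 0.688) = 0.688
y → y = min(1, 1 − 0.363 + 0.363) = min(1, 1.000) = 1.000
~y = 1 − 0.363 = 0.637
(y → y) ↔ ~y = 1 − |1.000 − 0.637| = 1 − 0.363 = 0.637
((x → x) → (~x ↔ x)) → ((y → y) ↔ ~y) = min(1, 1 − 0.688 + 0.637) = min(1, 0.949) = 0.949
(((x → x) → (~x ↔ x)) → ((y → y) ↔ ~y)) ↔ ~y = 1 − |0.949 − 0.637| = 1 − 0.312 = 0.688
z ↔ ((((x → x) → (~x ↔ x)) → ((y → y) ↔ ~y)) ↔ ~y) = 1 − |0.569 − 0.688| = 1 − 0.119 = 0.881

0.881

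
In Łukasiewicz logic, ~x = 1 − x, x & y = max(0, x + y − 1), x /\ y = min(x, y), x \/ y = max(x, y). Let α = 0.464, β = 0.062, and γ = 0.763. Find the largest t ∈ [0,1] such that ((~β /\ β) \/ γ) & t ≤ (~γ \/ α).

~β = 1 − 0.062 = 0.938
~β /\ β = min(0.938, 0.062) = 0.062
(~β /\ β) \/ γ = max(0.062, 0.763) = 0.763
So the left factor is (~β /\ β) \/ γ = 0.763.
~γ = 1 − 0.763 = 0.237
~γ \/ α = max(0.237, 0.464) = 0.464
So the right-hand bound is ~γ \/ α = 0.464.
The residuum of the Łukasiewicz t-norm gives the supremum: min(1, 1 − 0.763 + 0.464).
1 − 0.763 + 0.464 = 0.701, so t = min(1, 0.701) = 0.701.
Check: 0.763 & 0.701 = max(0, 0.464) = 0.464 ≤ 0.464.

0.701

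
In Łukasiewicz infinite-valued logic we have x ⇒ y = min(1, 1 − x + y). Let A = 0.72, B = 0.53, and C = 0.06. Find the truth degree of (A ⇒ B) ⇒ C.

0.25

A ⇒ B = min(1, 1 − 0.72 + 0.53) = min(1, 0.81) = 0.81
(A ⇒ B) ⇒ C = min(1, 1 − 0.81 + 0.06) = min(1, 0.25) = 0.25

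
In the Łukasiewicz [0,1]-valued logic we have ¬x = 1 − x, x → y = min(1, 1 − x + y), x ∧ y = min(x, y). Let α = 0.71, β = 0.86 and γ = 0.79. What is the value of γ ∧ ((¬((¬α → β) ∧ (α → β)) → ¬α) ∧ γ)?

0.79

¬α = 1 − 0.71 = 0.29
¬α → β = min(1, 1 − 0.29 + 0.86) = min(1, 1.57) = 1.00
α → β = min(1, 1 − 0.71 + 0.86) = min(1, 1.15) = 1.00
(¬α → β) ∧ (α → β) = min(1.00, 1.00) = 1.00
¬((¬α → β) ∧ (α → β)) = 1 − 1.00 = 0.00
¬((¬α → β) ∧ (α → β)) → ¬α = min(1, 1 − 0.00 + 0.29) = min(1, 1.29) = 1.00
(¬((¬α → β) ∧ (α → β)) → ¬α) ∧ γ = min(1.00, 0.79) = 0.79
γ ∧ ((¬((¬α → β) ∧ (α → β)) → ¬α) ∧ γ) = min(0.79, 0.79) = 0.79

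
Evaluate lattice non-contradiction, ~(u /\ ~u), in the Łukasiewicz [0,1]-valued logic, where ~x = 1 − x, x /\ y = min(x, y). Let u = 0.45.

~u = 1 − 0.45 = 0.55
u /\ ~u = min(0.45, 0.55) = 0.45
~(u /\ ~u) = 1 − 0.45 = 0.55
(The value 0.55 < 1 shows this instance is not satisfied; not a Ł∞-tautology — its value is 1 − min(a, 1−a).)

0.55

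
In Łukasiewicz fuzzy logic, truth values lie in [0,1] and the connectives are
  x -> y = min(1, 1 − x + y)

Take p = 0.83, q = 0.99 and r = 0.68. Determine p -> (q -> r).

q -> r = min(1, 1 − 0.99 + 0.68) = min(1, 0.69) = 0.69
p -> (q -> r) = min(1, 1 − 0.83 + 0.69) = min(1, 0.86) = 0.86

0.86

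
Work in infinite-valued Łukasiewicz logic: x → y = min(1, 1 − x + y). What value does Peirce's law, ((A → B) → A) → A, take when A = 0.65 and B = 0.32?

A → B = min(1, 1 − 0.65 + 0.32) = min(1, 0.67) = 0.67
(A → B) → A = min(1, 1 − 0.67 + 0.65) = min(1, 0.98) = 0.98
((A → B) → A) → A = min(1, 1 − 0.98 + 0.65) = min(1, 0.67) = 0.67
(The value 0.67 < 1 shows this instance is not satisfied; not a Ł∞-tautology in general.)

0.67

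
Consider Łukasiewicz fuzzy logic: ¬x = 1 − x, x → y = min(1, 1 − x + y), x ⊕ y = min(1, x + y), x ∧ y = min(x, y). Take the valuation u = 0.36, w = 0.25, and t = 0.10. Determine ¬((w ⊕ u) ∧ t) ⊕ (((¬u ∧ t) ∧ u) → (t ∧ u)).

1.00

w ⊕ u = min(1, 0.25 + 0.36) = min(1, 0.61) = 0.61
(w ⊕ u) ∧ t = min(0.61, 0.10) = 0.10
¬((w ⊕ u) ∧ t) = 1 − 0.10 = 0.90
¬u = 1 − 0.36 = 0.64
¬u ∧ t = min(0.64, 0.10) = 0.10
(¬u ∧ t) ∧ u = min(0.10, 0.36) = 0.10
t ∧ u = min(0.10, 0.36) = 0.10
((¬u ∧ t) ∧ u) → (t ∧ u) = min(1, 1 − 0.10 + 0.10) = min(1, 1.00) = 1.00
¬((w ⊕ u) ∧ t) ⊕ (((¬u ∧ t) ∧ u) → (t ∧ u)) = min(1, 0.90 + 1.00) = min(1, 1.90) = 1.00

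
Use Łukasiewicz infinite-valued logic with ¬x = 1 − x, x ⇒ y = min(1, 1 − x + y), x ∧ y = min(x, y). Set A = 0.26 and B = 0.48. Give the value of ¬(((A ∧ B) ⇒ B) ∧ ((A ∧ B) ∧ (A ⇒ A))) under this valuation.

A ∧ B = min(0.26, 0.48) = 0.26
(A ∧ B) ⇒ B = min(1, 1 − 0.26 + 0.48) = min(1, 1.22) = 1.00
A ⇒ A = min(1, 1 − 0.26 + 0.26) = min(1, 1.00) = 1.00
(A ∧ B) ∧ (A ⇒ A) = min(0.26, 1.00) = 0.26
((A ∧ B) ⇒ B) ∧ ((A ∧ B) ∧ (A ⇒ A)) = min(1.00, 0.26) = 0.26
¬(((A ∧ B) ⇒ B) ∧ ((A ∧ B) ∧ (A ⇒ A))) = 1 − 0.26 = 0.74

0.74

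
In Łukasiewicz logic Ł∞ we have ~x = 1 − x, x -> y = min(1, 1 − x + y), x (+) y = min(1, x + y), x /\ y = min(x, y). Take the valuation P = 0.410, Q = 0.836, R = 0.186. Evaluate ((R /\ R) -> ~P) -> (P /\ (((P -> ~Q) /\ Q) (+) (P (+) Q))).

0.410

R /\ R = min(0.186, 0.186) = 0.186
~P = 1 − 0.410 = 0.590
(R /\ R) -> ~P = min(1, 1 − 0.186 + 0.590) = min(1, 1.404) = 1.000
~Q = 1 − 0.836 = 0.164
P -> ~Q = min(1, 1 − 0.410 + 0.164) = min(1, 0.754) = 0.754
(P -> ~Q) /\ Q = min(0.754, 0.836) = 0.754
P (+) Q = min(1, 0.410 + 0.836) = min(1, 1.246) = 1.000
((P -> ~Q) /\ Q) (+) (P (+) Q) = min(1, 0.754 + 1.000) = min(1, 1.754) = 1.000
P /\ (((P -> ~Q) /\ Q) (+) (P (+) Q)) = min(0.410, 1.000) = 0.410
((R /\ R) -> ~P) -> (P /\ (((P -> ~Q) /\ Q) (+) (P (+) Q))) = min(1, 1 − 1.000 + 0.410) = min(1, 0.410) = 0.410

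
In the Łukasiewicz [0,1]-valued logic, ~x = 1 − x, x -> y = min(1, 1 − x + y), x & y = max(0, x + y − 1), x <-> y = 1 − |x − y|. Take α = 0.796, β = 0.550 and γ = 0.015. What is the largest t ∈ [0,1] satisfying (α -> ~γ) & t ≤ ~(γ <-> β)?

0.535

~γ = 1 − 0.015 = 0.985
α -> ~γ = min(1, 1 − 0.796 + 0.985) = min(1, 1.189) = 1.000
So the left factor is α -> ~γ = 1.000.
γ <-> β = 1 − |0.015 − 0.550| = 1 − 0.535 = 0.465
~(γ <-> β) = 1 − 0.465 = 0.535
So the right-hand bound is ~(γ <-> β) = 0.535.
The residuum of the Łukasiewicz t-norm gives the supremum: min(1, 1 − 1.000 + 0.535).
1 − 1.000 + 0.535 = 0.535, so t = min(1, 0.535) = 0.535.
Check: 1.000 & 0.535 = max(0, 0.535) = 0.535 ≤ 0.535.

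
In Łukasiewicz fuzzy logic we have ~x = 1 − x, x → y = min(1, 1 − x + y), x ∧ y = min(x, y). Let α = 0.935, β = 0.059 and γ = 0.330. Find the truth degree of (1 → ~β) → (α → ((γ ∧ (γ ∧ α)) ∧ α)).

~β = 1 − 0.059 = 0.941
1 → ~β = min(1, 1 − 1.000 + 0.941) = min(1, 0.941) = 0.941
γ ∧ α = min(0.330, 0.935) = 0.330
γ ∧ (γ ∧ α) = min(0.330, 0.330) = 0.330
(γ ∧ (γ ∧ α)) ∧ α = min(0.330, 0.935) = 0.330
α → ((γ ∧ (γ ∧ α)) ∧ α) = min(1, 1 − 0.935 + 0.330) = min(1, 0.395) = 0.395
(1 → ~β) → (α → ((γ ∧ (γ ∧ α)) ∧ α)) = min(1, 1 − 0.941 + 0.395) = min(1, 0.454) = 0.454

0.454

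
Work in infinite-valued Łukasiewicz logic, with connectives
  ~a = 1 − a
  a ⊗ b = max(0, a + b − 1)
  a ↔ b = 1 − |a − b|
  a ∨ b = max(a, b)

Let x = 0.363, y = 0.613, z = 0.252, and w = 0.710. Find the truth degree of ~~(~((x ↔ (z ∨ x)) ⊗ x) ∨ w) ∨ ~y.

0.710

z ∨ x = max(0.252, 0.363) = 0.363
x ↔ (z ∨ x) = 1 − |0.363 − 0.363| = 1 − 0.000 = 1.000
(x ↔ (z ∨ x)) ⊗ x = max(0, 1.000 + 0.363 − 1) = max(0, 0.363) = 0.363
~((x ↔ (z ∨ x)) ⊗ x) = 1 − 0.363 = 0.637
~((x ↔ (z ∨ x)) ⊗ x) ∨ w = max(0.637, 0.710) = 0.710
~(~((x ↔ (z ∨ x)) ⊗ x) ∨ w) = 1 − 0.710 = 0.290
~~(~((x ↔ (z ∨ x)) ⊗ x) ∨ w) = 1 − 0.290 = 0.710
~y = 1 − 0.613 = 0.387
~~(~((x ↔ (z ∨ x)) ⊗ x) ∨ w) ∨ ~y = max(0.710, 0.387) = 0.710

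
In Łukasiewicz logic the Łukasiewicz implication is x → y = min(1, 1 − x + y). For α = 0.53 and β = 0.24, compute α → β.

0.71

α → β = min(1, 1 − 0.53 + 0.24) = min(1, 0.71) = 0.71
For comparison, the Gödel implication (1 if x ≤ y else y) would give 0.24.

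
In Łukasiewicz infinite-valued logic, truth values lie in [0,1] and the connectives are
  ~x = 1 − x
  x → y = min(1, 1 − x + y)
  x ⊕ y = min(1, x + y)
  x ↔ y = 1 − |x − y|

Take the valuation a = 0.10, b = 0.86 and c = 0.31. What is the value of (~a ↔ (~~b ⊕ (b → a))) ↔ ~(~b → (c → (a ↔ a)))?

0.10

~a = 1 − 0.10 = 0.90
~b = 1 − 0.86 = 0.14
~~b = 1 − 0.14 = 0.86
b → a = min(1, 1 − 0.86 + 0.10) = min(1, 0.24) = 0.24
~~b ⊕ (b → a) = min(1, 0.86 + 0.24) = min(1, 1.10) = 1.00
~a ↔ (~~b ⊕ (b → a)) = 1 − |0.90 − 1.00| = 1 − 0.10 = 0.90
a ↔ a = 1 − |0.10 − 0.10| = 1 − 0.00 = 1.00
c → (a ↔ a) = min(1, 1 − 0.31 + 1.00) = min(1, 1.69) = 1.00
~b → (c → (a ↔ a)) = min(1, 1 − 0.14 + 1.00) = min(1, 1.86) = 1.00
~(~b → (c → (a ↔ a))) = 1 − 1.00 = 0.00
(~a ↔ (~~b ⊕ (b → a))) ↔ ~(~b → (c → (a ↔ a))) = 1 − |0.90 − 0.00| = 1 − 0.90 = 0.10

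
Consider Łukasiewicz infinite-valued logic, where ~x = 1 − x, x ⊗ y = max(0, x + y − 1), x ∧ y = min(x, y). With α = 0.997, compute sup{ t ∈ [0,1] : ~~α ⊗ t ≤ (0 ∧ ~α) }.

~α = 1 − 0.997 = 0.003
~~α = 1 − 0.003 = 0.997
So the left factor is ~~α = 0.997.
0 ∧ ~α = min(0.000, 0.003) = 0.000
So the right-hand bound is 0 ∧ ~α = 0.000.
The residuum of the Łukasiewicz t-norm gives the supremum: min(1, 1 − 0.997 + 0.000).
1 − 0.997 + 0.000 = 0.003, so t = min(1, 0.003) = 0.003.
Check: 0.997 ⊗ 0.003 = max(0, 0.000) = 0.000 ≤ 0.000.

0.003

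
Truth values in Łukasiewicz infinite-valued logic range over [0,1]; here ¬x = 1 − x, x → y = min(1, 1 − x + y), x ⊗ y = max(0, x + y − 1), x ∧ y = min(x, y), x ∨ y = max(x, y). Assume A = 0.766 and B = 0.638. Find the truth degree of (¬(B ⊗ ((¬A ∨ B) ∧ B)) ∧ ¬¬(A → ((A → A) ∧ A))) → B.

¬A = 1 − 0.766 = 0.234
¬A ∨ B = max(0.234, 0.638) = 0.638
(¬A ∨ B) ∧ B = min(0.638, 0.638) = 0.638
B ⊗ ((¬A ∨ B) ∧ B) = max(0, 0.638 + 0.638 − 1) = max(0, 0.276) = 0.276
¬(B ⊗ ((¬A ∨ B) ∧ B)) = 1 − 0.276 = 0.724
A → A = min(1, 1 − 0.766 + 0.766) = min(1, 1.000) = 1.000
(A → A) ∧ A = min(1.000, 0.766) = 0.766
A → ((A → A) ∧ A) = min(1, 1 − 0.766 + 0.766) = min(1, 1.000) = 1.000
¬(A → ((A → A) ∧ A)) = 1 − 1.000 = 0.000
¬¬(A → ((A → A) ∧ A)) = 1 − 0.000 = 1.000
¬(B ⊗ ((¬A ∨ B) ∧ B)) ∧ ¬¬(A → ((A → A) ∧ A)) = min(0.724, 1.000) = 0.724
(¬(B ⊗ ((¬A ∨ B) ∧ B)) ∧ ¬¬(A → ((A → A) ∧ A))) → B = min(1, 1 − 0.724 + 0.638) = min(1, 0.914) = 0.914

0.914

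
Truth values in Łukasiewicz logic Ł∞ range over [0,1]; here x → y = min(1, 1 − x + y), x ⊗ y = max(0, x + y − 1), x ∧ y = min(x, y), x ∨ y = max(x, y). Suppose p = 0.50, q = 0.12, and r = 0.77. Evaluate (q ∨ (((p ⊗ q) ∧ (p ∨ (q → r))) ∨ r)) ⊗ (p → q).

p ⊗ q = max(0, 0.50 + 0.12 − 1) = max(0, -0.38) = 0.00
q → r = min(1, 1 − 0.12 + 0.77) = min(1, 1.65) = 1.00
p ∨ (q → r) = max(0.50, 1.00) = 1.00
(p ⊗ q) ∧ (p ∨ (q → r)) = min(0.00, 1.00) = 0.00
((p ⊗ q) ∧ (p ∨ (q → r))) ∨ r = max(0.00, 0.77) = 0.77
q ∨ (((p ⊗ q) ∧ (p ∨ (q → r))) ∨ r) = max(0.12, 0.77) = 0.77
p → q = min(1, 1 − 0.50 + 0.12) = min(1, 0.62) = 0.62
(q ∨ (((p ⊗ q) ∧ (p ∨ (q → r))) ∨ r)) ⊗ (p → q) = max(0, 0.77 + 0.62 − 1) = max(0, 0.39) = 0.39

0.39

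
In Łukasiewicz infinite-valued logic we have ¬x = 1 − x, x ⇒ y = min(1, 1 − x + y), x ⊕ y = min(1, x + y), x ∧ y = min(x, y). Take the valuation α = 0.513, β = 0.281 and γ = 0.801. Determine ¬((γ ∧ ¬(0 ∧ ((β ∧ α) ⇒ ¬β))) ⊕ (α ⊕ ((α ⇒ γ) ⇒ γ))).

0.000

β ∧ α = min(0.281, 0.513) = 0.281
¬β = 1 − 0.281 = 0.719
(β ∧ α) ⇒ ¬β = min(1, 1 − 0.281 + 0.719) = min(1, 1.438) = 1.000
0 ∧ ((β ∧ α) ⇒ ¬β) = min(0.000, 1.000) = 0.000
¬(0 ∧ ((β ∧ α) ⇒ ¬β)) = 1 − 0.000 = 1.000
γ ∧ ¬(0 ∧ ((β ∧ α) ⇒ ¬β)) = min(0.801, 1.000) = 0.801
α ⇒ γ = min(1, 1 − 0.513 + 0.801) = min(1, 1.288) = 1.000
(α ⇒ γ) ⇒ γ = min(1, 1 − 1.000 + 0.801) = min(1, 0.801) = 0.801
α ⊕ ((α ⇒ γ) ⇒ γ) = min(1, 0.513 + 0.801) = min(1, 1.314) = 1.000
(γ ∧ ¬(0 ∧ ((β ∧ α) ⇒ ¬β))) ⊕ (α ⊕ ((α ⇒ γ) ⇒ γ)) = min(1, 0.801 + 1.000) = min(1, 1.801) = 1.000
¬((γ ∧ ¬(0 ∧ ((β ∧ α) ⇒ ¬β))) ⊕ (α ⊕ ((α ⇒ γ) ⇒ γ))) = 1 − 1.000 = 0.000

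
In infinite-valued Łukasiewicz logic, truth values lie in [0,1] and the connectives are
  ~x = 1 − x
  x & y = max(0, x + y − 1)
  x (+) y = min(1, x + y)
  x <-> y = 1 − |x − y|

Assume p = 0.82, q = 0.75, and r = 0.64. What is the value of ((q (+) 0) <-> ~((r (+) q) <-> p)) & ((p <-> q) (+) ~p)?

0.43

q (+) 0 = min(1, 0.75 + 0.00) = min(1, 0.75) = 0.75
r (+) q = min(1, 0.64 + 0.75) = min(1, 1.39) = 1.00
(r (+) q) <-> p = 1 − |1.00 − 0.82| = 1 − 0.18 = 0.82
~((r (+) q) <-> p) = 1 − 0.82 = 0.18
(q (+) 0) <-> ~((r (+) q) <-> p) = 1 − |0.75 − 0.18| = 1 − 0.57 = 0.43
p <-> q = 1 − |0.82 − 0.75| = 1 − 0.07 = 0.93
~p = 1 − 0.82 = 0.18
(p <-> q) (+) ~p = min(1, 0.93 + 0.18) = min(1, 1.11) = 1.00
((q (+) 0) <-> ~((r (+) q) <-> p)) & ((p <-> q) (+) ~p) = max(0, 0.43 + 1.00 − 1) = max(0, 0.43) = 0.43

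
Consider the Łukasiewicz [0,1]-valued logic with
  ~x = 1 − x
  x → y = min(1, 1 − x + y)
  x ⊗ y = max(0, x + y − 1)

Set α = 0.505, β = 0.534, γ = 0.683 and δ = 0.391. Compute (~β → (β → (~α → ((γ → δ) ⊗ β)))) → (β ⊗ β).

~β = 1 − 0.534 = 0.466
~α = 1 − 0.505 = 0.495
γ → δ = min(1, 1 − 0.683 + 0.391) = min(1, 0.708) = 0.708
(γ → δ) ⊗ β = max(0, 0.708 + 0.534 − 1) = max(0, 0.242) = 0.242
~α → ((γ → δ) ⊗ β) = min(1, 1 − 0.495 + 0.242) = min(1, 0.747) = 0.747
β → (~α → ((γ → δ) ⊗ β)) = min(1, 1 − 0.534 + 0.747) = min(1, 1.213) = 1.000
~β → (β → (~α → ((γ → δ) ⊗ β))) = min(1, 1 − 0.466 + 1.000) = min(1, 1.534) = 1.000
β ⊗ β = max(0, 0.534 + 0.534 − 1) = max(0, 0.068) = 0.068
(~β → (β → (~α → ((γ → δ) ⊗ β)))) → (β ⊗ β) = min(1, 1 − 1.000 + 0.068) = min(1, 0.068) = 0.068

0.068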